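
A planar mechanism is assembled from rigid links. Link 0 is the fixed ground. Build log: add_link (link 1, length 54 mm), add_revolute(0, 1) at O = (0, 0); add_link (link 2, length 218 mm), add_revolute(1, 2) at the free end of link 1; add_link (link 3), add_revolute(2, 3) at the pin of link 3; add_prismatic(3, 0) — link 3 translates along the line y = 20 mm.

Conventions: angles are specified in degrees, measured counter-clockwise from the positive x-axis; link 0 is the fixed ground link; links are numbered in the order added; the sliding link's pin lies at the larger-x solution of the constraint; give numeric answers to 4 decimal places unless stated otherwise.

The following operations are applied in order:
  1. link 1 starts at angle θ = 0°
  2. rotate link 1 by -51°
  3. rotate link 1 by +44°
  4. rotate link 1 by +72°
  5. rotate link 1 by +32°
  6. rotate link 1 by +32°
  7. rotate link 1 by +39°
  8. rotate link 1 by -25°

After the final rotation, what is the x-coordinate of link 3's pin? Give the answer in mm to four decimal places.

geometry: r = 54 mm, L = 218 mm, e = 20 mm; θ starts at 0°
rotate link 1 by -51°: θ ← 0° -51° = -51°
rotate link 1 by +44°: θ ← -51° +44° = -7°
rotate link 1 by +72°: θ ← -7° +72° = 65°
rotate link 1 by +32°: θ ← 65° +32° = 97°
rotate link 1 by +32°: θ ← 97° +32° = 129°
rotate link 1 by +39°: θ ← 129° +39° = 168°
rotate link 1 by -25°: θ ← 168° -25° = 143°
crank pin P = (r cos θ, r sin θ) = (-43.126318, 32.498011)
h = r sin θ − e = 32.498011 − 20 = 12.498011
x = r cos θ + √(L² − h²) = -43.126318 + 217.641448 = 174.515130

174.5151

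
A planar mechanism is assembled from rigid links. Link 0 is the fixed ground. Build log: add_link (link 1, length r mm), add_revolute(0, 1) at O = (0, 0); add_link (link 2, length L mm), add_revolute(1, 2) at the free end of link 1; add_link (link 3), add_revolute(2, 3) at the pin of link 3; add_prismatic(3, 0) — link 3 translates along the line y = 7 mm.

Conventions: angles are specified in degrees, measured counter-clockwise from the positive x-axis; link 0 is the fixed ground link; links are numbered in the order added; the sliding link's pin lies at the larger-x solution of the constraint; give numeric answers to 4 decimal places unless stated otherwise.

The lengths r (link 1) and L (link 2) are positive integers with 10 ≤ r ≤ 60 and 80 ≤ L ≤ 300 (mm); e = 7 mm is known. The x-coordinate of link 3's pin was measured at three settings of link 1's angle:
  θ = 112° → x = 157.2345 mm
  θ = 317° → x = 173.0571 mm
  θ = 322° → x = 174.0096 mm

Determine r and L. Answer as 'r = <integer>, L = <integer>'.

constraint per measurement: (x − r cos θ)² + (r sin θ − e)² = L²
subtracting the θ₁ and θ₂ equations cancels the r² and L² terms:
r = (x₁² − x₂²) / (2[(x₁cos θ₁ + e sin θ₁) − (x₂cos θ₂ + e sin θ₂)]) = 15.0000 → r = 15
L² = (x₁ − r cos θ₁)² + (r sin θ₁ − e)² = 26569.0118 → L = 163.0000 → L = 163
check at θ₃=322°: x = 174.0096 (printed 174.0096) ✓

r = 15, L = 163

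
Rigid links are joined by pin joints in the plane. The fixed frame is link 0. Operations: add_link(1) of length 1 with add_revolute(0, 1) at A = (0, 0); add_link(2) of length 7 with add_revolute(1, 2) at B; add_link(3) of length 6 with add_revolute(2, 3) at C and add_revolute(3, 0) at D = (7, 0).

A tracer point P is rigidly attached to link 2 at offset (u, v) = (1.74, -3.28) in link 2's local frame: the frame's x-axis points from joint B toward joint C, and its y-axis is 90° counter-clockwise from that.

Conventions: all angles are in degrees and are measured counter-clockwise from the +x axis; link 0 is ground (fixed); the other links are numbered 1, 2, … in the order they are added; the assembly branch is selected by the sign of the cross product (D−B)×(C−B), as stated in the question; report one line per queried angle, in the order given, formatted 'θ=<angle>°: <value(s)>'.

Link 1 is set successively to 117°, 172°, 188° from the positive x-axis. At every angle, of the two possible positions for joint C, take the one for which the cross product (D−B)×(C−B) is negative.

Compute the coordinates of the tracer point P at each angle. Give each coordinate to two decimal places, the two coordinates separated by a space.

A=(0,0), D=(7.00,0)
θ=117°: B = A + 1.00·(cos117°, sin117°) = (-0.4540, 0.8910)
θ=117°: |BD| = 7.5071
θ=117°: circle(B,7.00) ∩ circle(D,6.00): a=4.6194, h=5.2594
θ=117°:   candidates: C₊=(4.7570,5.5650) cross=39.483; C₋=(3.5085,-4.8795) cross=-39.483
θ=117°:   branch - wants cross < 0 → take C=(3.5085,-4.8795) (cross=-39.483)
θ=117°: ex = (C−B)/|BC| = (0.5661,-0.8244); ey = (0.8244,0.5661)
θ=117°: P = B + 1.74·ex + -3.28·ey = (-2.1729,-2.4001)
θ=172°: B = A + 1.00·(cos172°, sin172°) = (-0.9903, 0.1392)
θ=172°: |BD| = 7.9915
θ=172°: circle(B,7.00) ∩ circle(D,6.00): a=4.8091, h=5.0865
θ=172°:   candidates: C₊=(3.9067,5.1412) cross=40.649; C₋=(3.7295,-5.0303) cross=-40.649
θ=172°:   branch - wants cross < 0 → take C=(3.7295,-5.0303) (cross=-40.649)
θ=172°: ex = (C−B)/|BC| = (0.6743,-0.7385); ey = (0.7385,0.6743)
θ=172°: P = B + 1.74·ex + -3.28·ey = (-2.2393,-3.3574)
θ=188°: B = A + 1.00·(cos188°, sin188°) = (-0.9903, -0.1392)
θ=188°: |BD| = 7.9915
θ=188°: circle(B,7.00) ∩ circle(D,6.00): a=4.8091, h=5.0865
θ=188°:   candidates: C₊=(3.7295,5.0303) cross=40.649; C₋=(3.9067,-5.1412) cross=-40.649
θ=188°:   branch - wants cross < 0 → take C=(3.9067,-5.1412) (cross=-40.649)
θ=188°: ex = (C−B)/|BC| = (0.6996,-0.7146); ey = (0.7146,0.6996)
θ=188°: P = B + 1.74·ex + -3.28·ey = (-2.1168,-3.6771)

θ=117°: -2.17 -2.40
θ=172°: -2.24 -3.36
θ=188°: -2.12 -3.68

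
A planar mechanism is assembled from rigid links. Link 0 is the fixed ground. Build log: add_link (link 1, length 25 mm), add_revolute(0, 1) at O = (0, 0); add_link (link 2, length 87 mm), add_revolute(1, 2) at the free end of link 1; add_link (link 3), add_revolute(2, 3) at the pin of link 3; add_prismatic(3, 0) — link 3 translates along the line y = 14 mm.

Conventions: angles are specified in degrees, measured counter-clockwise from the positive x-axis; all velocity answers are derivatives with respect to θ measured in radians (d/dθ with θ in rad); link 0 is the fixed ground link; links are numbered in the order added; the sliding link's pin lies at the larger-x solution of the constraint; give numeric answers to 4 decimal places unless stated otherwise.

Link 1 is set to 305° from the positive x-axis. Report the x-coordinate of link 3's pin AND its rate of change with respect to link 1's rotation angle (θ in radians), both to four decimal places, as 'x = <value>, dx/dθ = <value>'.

geometry: r = 25 mm, L = 87 mm, e = 14 mm
crank pin P = (r cos θ, r sin θ) = (14.339411, -20.478801)
h = r sin θ − e = -20.478801 − 14 = -34.478801
x = r cos θ + √(L² − h²) = 14.339411 + 79.876231 = 94.215642
dx/dθ = −r sin θ − h·r cos θ/√(L² − h²) (θ in radians; h = -34.478801) = 26.668448

x = 94.2156, dx/dθ = 26.6684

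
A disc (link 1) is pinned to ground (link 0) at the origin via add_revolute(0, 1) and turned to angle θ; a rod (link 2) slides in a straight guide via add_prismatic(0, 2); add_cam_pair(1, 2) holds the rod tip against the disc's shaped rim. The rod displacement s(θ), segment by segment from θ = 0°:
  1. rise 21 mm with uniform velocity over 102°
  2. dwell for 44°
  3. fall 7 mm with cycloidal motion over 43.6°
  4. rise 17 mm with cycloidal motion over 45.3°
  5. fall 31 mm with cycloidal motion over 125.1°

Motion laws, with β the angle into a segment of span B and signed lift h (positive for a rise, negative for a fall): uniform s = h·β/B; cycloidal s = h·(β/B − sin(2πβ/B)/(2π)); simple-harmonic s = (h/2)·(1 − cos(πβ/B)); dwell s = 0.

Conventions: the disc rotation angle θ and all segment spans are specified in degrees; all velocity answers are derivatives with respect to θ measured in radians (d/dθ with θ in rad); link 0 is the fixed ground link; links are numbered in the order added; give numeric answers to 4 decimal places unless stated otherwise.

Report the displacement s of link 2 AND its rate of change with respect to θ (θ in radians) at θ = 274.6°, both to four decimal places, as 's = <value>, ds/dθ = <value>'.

segment 1 (0° to 102°, uniform, h = 21) is passed completely: s = 0.0000 + (21) = 21.0000
segment 2 (102° to 146°, dwell): s unchanged at 21.0000
segment 3 (146° to 189.6°, cycloidal, h = -7) is passed completely: s = 21.0000 + (-7) = 14.0000
segment 4 (189.6° to 234.9°, cycloidal, h = 17) is passed completely: s = 14.0000 + (17) = 31.0000
θ = 274.6° falls in segment 5 (234.9° to 360°, cycloidal, h = -31): β = 274.6 − 234.9 = 39.7°, B = 125.1°; Δs = -31·(0.3173 − sin(2π·0.3173)/(2π)) = -5.3391; s = 31.0000 − 5.3391 = 25.6609
velocity in seg [234.9°–360°] (cycloidal), θ in radians: β = 39.7° = 0.6929 rad, B = 125.1° = 2.1834 rad; ds/dθ = (h/B)(1 − cos(2πβ/B)) = ((-31)/2.1834)(1 − cos(2π·0.3173)) = -20.028160 mm/rad

s = 25.6609, ds/dθ = -20.0282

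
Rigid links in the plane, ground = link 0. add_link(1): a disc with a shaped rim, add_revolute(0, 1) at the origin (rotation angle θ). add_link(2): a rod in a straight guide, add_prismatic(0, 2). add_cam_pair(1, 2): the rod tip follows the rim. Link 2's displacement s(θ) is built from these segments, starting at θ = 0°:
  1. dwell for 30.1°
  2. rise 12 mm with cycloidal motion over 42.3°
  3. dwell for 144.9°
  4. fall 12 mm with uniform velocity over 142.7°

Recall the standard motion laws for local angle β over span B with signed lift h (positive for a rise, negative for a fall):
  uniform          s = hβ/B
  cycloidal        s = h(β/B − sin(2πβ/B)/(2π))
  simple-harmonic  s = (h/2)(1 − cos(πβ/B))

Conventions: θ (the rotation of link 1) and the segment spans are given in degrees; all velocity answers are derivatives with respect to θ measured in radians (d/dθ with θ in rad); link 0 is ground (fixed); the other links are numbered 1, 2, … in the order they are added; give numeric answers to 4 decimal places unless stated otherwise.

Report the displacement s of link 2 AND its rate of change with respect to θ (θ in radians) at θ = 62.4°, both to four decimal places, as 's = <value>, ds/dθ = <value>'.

segment 1 (0° to 30.1°, dwell): s unchanged at 0.0000
θ = 62.4° falls in segment 2 (30.1° to 72.4°, cycloidal, h = 12): β = 62.4 − 30.1 = 32.3°, B = 42.3°; Δs = 12·(0.7636 − sin(2π·0.7636)/(2π)) = 11.0660; s = 0.0000 + 11.0660 = 11.0660
velocity in seg [30.1°–72.4°] (cycloidal), θ in radians: β = 32.3° = 0.5637 rad, B = 42.3° = 0.7383 rad; ds/dθ = (h/B)(1 − cos(2πβ/B)) = (12/0.7383)(1 − cos(2π·0.7636)) = 14.867549 mm/rad

s = 11.0660, ds/dθ = 14.8675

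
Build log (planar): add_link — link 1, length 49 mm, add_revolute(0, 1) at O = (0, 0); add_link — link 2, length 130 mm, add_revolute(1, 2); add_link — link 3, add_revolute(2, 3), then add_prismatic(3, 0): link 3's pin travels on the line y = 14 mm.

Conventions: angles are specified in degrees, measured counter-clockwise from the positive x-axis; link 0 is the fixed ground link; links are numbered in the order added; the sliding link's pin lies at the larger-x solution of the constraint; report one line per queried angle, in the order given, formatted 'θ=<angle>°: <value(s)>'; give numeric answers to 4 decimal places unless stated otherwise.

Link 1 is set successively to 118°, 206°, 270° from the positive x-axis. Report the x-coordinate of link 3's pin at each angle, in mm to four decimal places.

geometry: r = 49 mm, L = 130 mm, e = 14 mm
θ=118°: crank pin P = (r cos θ, r sin θ) = (-23.004107, 43.264432)
θ=118°: h = r sin θ − e = 43.264432 − 14 = 29.264432
θ=118°: x = r cos θ + √(L² − h²) = -23.004107 + 126.663306 = 103.659199
θ=206°: crank pin P = (r cos θ, r sin θ) = (-44.040908, -21.480186)
θ=206°: h = r sin θ − e = -21.480186 − 14 = -35.480186
θ=206°: x = r cos θ + √(L² − h²) = -44.040908 + 125.064609 = 81.023701
θ=270°: crank pin P = (r cos θ, r sin θ) = (-0.000000, -49.000000)
θ=270°: h = r sin θ − e = -49.000000 − 14 = -63.000000
θ=270°: x = r cos θ + √(L² − h²) = -0.000000 + 113.714555 = 113.714555

θ=118°: 103.6592
θ=206°: 81.0237
θ=270°: 113.7146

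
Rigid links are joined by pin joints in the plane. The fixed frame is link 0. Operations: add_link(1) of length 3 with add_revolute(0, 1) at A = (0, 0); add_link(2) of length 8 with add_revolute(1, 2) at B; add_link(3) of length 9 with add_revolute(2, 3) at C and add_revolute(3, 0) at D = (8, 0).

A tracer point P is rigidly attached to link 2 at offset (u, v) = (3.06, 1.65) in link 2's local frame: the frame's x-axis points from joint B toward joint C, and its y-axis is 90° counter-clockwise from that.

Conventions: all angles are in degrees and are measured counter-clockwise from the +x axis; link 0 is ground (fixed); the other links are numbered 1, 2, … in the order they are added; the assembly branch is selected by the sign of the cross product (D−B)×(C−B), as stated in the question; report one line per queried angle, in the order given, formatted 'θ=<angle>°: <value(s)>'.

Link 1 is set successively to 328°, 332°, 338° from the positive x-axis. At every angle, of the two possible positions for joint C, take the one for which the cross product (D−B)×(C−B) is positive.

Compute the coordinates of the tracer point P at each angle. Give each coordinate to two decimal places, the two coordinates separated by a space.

A=(0,0), D=(8.00,0)
θ=328°: B = A + 3.00·(cos328°, sin328°) = (2.5441, -1.5898)
θ=328°: |BD| = 5.6828
θ=328°: circle(B,8.00) ∩ circle(D,9.00): a=1.3456, h=7.8860
θ=328°:   candidates: C₊=(1.6299,6.3578) cross=44.814; C₋=(6.0422,-8.7845) cross=-44.814
θ=328°:   branch + wants cross > 0 → take C=(1.6299,6.3578) (cross=44.814)
θ=328°: ex = (C−B)/|BC| = (-0.1143,0.9934); ey = (-0.9934,-0.1143)
θ=328°: P = B + 3.06·ex + 1.65·ey = (0.5553,1.2616)
θ=332°: B = A + 3.00·(cos332°, sin332°) = (2.6488, -1.4084)
θ=332°: |BD| = 5.5334
θ=332°: circle(B,8.00) ∩ circle(D,9.00): a=1.2306, h=7.9048
θ=332°:   candidates: C₊=(1.8269,6.5492) cross=43.740; C₋=(5.8509,-8.7396) cross=-43.740
θ=332°:   branch + wants cross > 0 → take C=(1.8269,6.5492) (cross=43.740)
θ=332°: ex = (C−B)/|BC| = (-0.1027,0.9947); ey = (-0.9947,-0.1027)
θ=332°: P = B + 3.06·ex + 1.65·ey = (0.6932,1.4659)
θ=338°: B = A + 3.00·(cos338°, sin338°) = (2.7816, -1.1238)
θ=338°: |BD| = 5.3381
θ=338°: circle(B,8.00) ∩ circle(D,9.00): a=1.0767, h=7.9272
θ=338°:   candidates: C₊=(2.1652,6.8524) cross=42.316; C₋=(5.5030,-8.6467) cross=-42.316
θ=338°:   branch + wants cross > 0 → take C=(2.1652,6.8524) (cross=42.316)
θ=338°: ex = (C−B)/|BC| = (-0.0770,0.9970); ey = (-0.9970,-0.0770)
θ=338°: P = B + 3.06·ex + 1.65·ey = (0.9007,1.8000)

θ=328°: 0.56 1.26
θ=332°: 0.69 1.47
θ=338°: 0.90 1.80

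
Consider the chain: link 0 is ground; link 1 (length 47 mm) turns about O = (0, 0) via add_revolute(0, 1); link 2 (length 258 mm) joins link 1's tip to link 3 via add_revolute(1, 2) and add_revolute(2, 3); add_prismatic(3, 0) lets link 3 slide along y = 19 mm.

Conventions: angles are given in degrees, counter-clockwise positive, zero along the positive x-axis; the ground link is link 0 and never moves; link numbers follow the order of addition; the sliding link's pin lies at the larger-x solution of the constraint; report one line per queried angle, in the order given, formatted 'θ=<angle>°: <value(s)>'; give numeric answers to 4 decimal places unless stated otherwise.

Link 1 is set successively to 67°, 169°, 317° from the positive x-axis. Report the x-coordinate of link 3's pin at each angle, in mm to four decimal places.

geometry: r = 47 mm, L = 258 mm, e = 19 mm
θ=67°: crank pin P = (r cos θ, r sin θ) = (18.364363, 43.263728)
θ=67°: h = r sin θ − e = 43.263728 − 19 = 24.263728
θ=67°: x = r cos θ + √(L² − h²) = 18.364363 + 256.856519 = 275.220882
θ=169°: crank pin P = (r cos θ, r sin θ) = (-46.136478, 8.968023)
θ=169°: h = r sin θ − e = 8.968023 − 19 = -10.031977
θ=169°: x = r cos θ + √(L² − h²) = -46.136478 + 257.804886 = 211.668409
θ=317°: crank pin P = (r cos θ, r sin θ) = (34.373624, -32.053923)
θ=317°: h = r sin θ − e = -32.053923 − 19 = -51.053923
θ=317°: x = r cos θ + √(L² − h²) = 34.373624 + 252.898195 = 287.271819

θ=67°: 275.2209
θ=169°: 211.6684
θ=317°: 287.2718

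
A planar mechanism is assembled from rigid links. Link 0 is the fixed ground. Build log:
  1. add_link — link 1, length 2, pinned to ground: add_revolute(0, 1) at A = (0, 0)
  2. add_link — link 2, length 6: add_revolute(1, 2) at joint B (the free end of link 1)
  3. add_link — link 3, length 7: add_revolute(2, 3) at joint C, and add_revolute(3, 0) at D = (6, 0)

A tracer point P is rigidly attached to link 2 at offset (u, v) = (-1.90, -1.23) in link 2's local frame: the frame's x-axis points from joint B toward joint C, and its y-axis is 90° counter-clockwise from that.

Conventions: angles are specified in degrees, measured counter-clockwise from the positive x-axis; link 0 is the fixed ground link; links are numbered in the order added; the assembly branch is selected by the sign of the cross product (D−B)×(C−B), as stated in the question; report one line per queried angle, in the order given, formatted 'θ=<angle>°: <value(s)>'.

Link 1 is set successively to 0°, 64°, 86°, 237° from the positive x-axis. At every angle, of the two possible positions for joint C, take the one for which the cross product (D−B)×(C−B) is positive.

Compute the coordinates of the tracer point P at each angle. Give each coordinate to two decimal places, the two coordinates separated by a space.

A=(0,0), D=(6.00,0)
θ=0°: B = A + 2.00·(cos0°, sin0°) = (2.0000, 0.0000)
θ=0°: |BD| = 4.0000
θ=0°: circle(B,6.00) ∩ circle(D,7.00): a=0.3750, h=5.9883
θ=0°:   candidates: C₊=(2.3750,5.9883) cross=23.953; C₋=(2.3750,-5.9883) cross=-23.953
θ=0°:   branch + wants cross > 0 → take C=(2.3750,5.9883) (cross=23.953)
θ=0°: ex = (C−B)/|BC| = (0.0625,0.9980); ey = (-0.9980,0.0625)
θ=0°: P = B + -1.90·ex + -1.23·ey = (3.1088,-1.9732)
θ=64°: B = A + 2.00·(cos64°, sin64°) = (0.8767, 1.7976)
θ=64°: |BD| = 5.4295
θ=64°: circle(B,6.00) ∩ circle(D,7.00): a=1.5176, h=5.8049
θ=64°:   candidates: C₊=(4.2306,6.7727) cross=31.518; C₋=(0.3868,-4.1824) cross=-31.518
θ=64°:   branch + wants cross > 0 → take C=(4.2306,6.7727) (cross=31.518)
θ=64°: ex = (C−B)/|BC| = (0.5590,0.8292); ey = (-0.8292,0.5590)
θ=64°: P = B + -1.90·ex + -1.23·ey = (0.8346,-0.4654)
θ=86°: B = A + 2.00·(cos86°, sin86°) = (0.1395, 1.9951)
θ=86°: |BD| = 6.1908
θ=86°: circle(B,6.00) ∩ circle(D,7.00): a=2.0454, h=5.6406
θ=86°:   candidates: C₊=(3.8936,6.6756) cross=34.920; C₋=(0.2580,-4.0037) cross=-34.920
θ=86°:   branch + wants cross > 0 → take C=(3.8936,6.6756) (cross=34.920)
θ=86°: ex = (C−B)/|BC| = (0.6257,0.7801); ey = (-0.7801,0.6257)
θ=86°: P = B + -1.90·ex + -1.23·ey = (-0.0898,-0.2566)
θ=237°: B = A + 2.00·(cos237°, sin237°) = (-1.0893, -1.6773)
θ=237°: |BD| = 7.2850
θ=237°: circle(B,6.00) ∩ circle(D,7.00): a=2.7503, h=5.3325
θ=237°:   candidates: C₊=(0.3593,4.1452) cross=38.848; C₋=(2.8149,-6.2334) cross=-38.848
θ=237°:   branch + wants cross > 0 → take C=(0.3593,4.1452) (cross=38.848)
θ=237°: ex = (C−B)/|BC| = (0.2414,0.9704); ey = (-0.9704,0.2414)
θ=237°: P = B + -1.90·ex + -1.23·ey = (-0.3544,-3.8181)

θ=0°: 3.11 -1.97
θ=64°: 0.83 -0.47
θ=86°: -0.09 -0.26
θ=237°: -0.35 -3.82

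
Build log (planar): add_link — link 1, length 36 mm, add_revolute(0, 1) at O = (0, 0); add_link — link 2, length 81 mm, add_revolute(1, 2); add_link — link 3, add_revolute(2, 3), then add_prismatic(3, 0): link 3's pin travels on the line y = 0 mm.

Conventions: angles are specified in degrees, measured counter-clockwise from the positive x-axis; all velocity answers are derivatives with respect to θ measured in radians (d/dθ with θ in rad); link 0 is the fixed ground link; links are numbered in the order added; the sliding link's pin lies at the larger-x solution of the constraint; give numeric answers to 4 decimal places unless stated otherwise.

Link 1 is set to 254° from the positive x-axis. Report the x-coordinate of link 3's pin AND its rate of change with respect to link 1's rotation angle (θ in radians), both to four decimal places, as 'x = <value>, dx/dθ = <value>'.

geometry: r = 36 mm, L = 81 mm, e = 0 mm
crank pin P = (r cos θ, r sin θ) = (-9.922945, -34.605421)
h = r sin θ − e = -34.605421 − 0 = -34.605421
x = r cos θ + √(L² − h²) = -9.922945 + 73.235680 = 63.312735
dx/dθ = −r sin θ − h·r cos θ/√(L² − h²) (θ in radians; h = -34.605421) = 29.916618

x = 63.3127, dx/dθ = 29.9166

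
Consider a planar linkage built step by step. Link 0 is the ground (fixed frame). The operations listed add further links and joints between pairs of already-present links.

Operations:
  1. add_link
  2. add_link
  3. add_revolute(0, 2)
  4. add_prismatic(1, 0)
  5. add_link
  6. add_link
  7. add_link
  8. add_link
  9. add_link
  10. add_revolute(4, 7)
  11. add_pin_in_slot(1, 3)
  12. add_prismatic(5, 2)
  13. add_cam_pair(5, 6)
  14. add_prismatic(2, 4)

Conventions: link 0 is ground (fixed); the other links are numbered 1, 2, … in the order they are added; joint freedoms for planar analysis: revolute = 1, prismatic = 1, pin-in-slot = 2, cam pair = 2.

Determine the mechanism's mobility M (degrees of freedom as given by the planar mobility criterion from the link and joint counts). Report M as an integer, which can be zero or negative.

link 0 = ground. State L|J1|J2 = 1|0|0
+link1  2|0|0
+link2  3|0|0
R(0,2) f=1→J1  3|1|0
P(1,0) f=1→J1  3|2|0
+link3  4|2|0
+link4  5|2|0
+link5  6|2|0
+link6  7|2|0
+link7  8|2|0
R(4,7) f=1→J1  8|3|0
PS(1,3) f=2→J2  8|3|1
P(5,2) f=1→J1  8|4|1
C(5,6) f=2→J2  8|4|2
P(2,4) f=1→J1  8|5|2
M = 3(8−1)−2·5−2 = 21−10−2 = 9

M = 9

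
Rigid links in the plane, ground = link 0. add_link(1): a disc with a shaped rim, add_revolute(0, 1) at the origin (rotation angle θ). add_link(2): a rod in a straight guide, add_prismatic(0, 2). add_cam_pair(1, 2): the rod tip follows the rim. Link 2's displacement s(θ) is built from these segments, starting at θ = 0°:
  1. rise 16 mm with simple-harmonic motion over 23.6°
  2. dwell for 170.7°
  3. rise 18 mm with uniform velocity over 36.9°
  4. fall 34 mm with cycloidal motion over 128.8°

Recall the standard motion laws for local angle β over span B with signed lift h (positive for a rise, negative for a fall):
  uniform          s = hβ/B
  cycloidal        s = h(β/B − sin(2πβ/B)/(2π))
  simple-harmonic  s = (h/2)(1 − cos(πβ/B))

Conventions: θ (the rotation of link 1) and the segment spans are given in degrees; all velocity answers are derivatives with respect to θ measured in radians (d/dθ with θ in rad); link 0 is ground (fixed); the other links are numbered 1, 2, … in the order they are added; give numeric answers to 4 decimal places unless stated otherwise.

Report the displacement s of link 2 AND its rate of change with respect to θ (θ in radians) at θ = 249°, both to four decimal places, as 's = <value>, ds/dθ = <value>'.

segment 1 (0° to 23.6°, simple-harmonic, h = 16) is passed completely: s = 0.0000 + (16) = 16.0000
segment 2 (23.6° to 194.3°, dwell): s unchanged at 16.0000
segment 3 (194.3° to 231.2°, uniform, h = 18) is passed completely: s = 16.0000 + (18) = 34.0000
θ = 249° falls in segment 4 (231.2° to 360°, cycloidal, h = -34): β = 249 − 231.2 = 17.8°, B = 128.8°; Δs = -34·(0.1382 − sin(2π·0.1382)/(2π)) = -0.5686; s = 34.0000 − 0.5686 = 33.4314
velocity in seg [231.2°–360°] (cycloidal), θ in radians: β = 17.8° = 0.3107 rad, B = 128.8° = 2.2480 rad; ds/dθ = (h/B)(1 − cos(2πβ/B)) = ((-34)/2.2480)(1 − cos(2π·0.1382)) = -5.352568 mm/rad

s = 33.4314, ds/dθ = -5.3526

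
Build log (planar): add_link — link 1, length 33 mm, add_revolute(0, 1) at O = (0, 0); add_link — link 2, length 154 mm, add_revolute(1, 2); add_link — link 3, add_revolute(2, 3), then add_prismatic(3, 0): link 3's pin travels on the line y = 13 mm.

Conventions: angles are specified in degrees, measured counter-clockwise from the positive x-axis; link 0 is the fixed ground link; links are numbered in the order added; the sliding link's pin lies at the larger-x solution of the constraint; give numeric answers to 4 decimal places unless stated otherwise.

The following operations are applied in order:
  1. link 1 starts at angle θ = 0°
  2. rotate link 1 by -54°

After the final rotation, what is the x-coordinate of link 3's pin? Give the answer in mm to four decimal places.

geometry: r = 33 mm, L = 154 mm, e = 13 mm; θ starts at 0°
rotate link 1 by -54°: θ ← 0° -54° = -54°
crank pin P = (r cos θ, r sin θ) = (19.396913, -26.697561)
h = r sin θ − e = -26.697561 − 13 = -39.697561
x = r cos θ + √(L² − h²) = 19.396913 + 148.795510 = 168.192423

168.1924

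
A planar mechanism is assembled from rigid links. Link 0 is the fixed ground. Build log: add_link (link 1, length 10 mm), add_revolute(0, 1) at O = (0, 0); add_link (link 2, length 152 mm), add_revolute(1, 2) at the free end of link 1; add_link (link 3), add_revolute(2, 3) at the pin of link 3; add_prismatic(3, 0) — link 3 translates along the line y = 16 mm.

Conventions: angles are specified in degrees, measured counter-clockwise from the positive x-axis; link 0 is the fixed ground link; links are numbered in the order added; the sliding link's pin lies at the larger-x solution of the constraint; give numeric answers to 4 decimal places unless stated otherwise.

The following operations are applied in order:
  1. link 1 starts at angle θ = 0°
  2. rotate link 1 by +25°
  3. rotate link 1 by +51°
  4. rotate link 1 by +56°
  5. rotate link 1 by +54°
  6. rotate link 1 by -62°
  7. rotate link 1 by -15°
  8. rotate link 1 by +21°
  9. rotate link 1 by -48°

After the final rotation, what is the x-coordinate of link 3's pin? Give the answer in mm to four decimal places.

geometry: r = 10 mm, L = 152 mm, e = 16 mm; θ starts at 0°
rotate link 1 by +25°: θ ← 0° +25° = 25°
rotate link 1 by +51°: θ ← 25° +51° = 76°
rotate link 1 by +56°: θ ← 76° +56° = 132°
rotate link 1 by +54°: θ ← 132° +54° = 186°
rotate link 1 by -62°: θ ← 186° -62° = 124°
rotate link 1 by -15°: θ ← 124° -15° = 109°
rotate link 1 by +21°: θ ← 109° +21° = 130°
rotate link 1 by -48°: θ ← 130° -48° = 82°
crank pin P = (r cos θ, r sin θ) = (1.391731, 9.902681)
h = r sin θ − e = 9.902681 − 16 = -6.097319
x = r cos θ + √(L² − h²) = 1.391731 + 151.877657 = 153.269388

153.2694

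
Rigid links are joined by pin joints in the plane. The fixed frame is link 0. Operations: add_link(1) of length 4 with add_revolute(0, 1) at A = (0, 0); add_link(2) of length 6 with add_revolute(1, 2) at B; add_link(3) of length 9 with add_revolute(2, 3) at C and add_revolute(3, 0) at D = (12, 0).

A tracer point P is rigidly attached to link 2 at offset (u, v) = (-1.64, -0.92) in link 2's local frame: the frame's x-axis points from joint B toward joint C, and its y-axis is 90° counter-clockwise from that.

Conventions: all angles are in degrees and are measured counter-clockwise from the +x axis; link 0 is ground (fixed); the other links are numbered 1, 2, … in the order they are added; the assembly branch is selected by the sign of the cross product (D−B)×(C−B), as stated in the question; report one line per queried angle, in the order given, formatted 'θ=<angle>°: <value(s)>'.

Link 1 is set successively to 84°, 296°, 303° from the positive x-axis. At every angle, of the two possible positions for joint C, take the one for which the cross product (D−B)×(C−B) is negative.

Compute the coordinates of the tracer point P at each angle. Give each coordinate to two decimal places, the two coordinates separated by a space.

A=(0,0), D=(12.00,0)
θ=84°: B = A + 4.00·(cos84°, sin84°) = (0.4181, 3.9781)
θ=84°: |BD| = 12.2460
θ=84°: circle(B,6.00) ∩ circle(D,9.00): a=4.2857, h=4.1992
θ=84°:   candidates: C₊=(5.8355,6.5573) cross=51.423; C₋=(3.1073,-1.3855) cross=-51.423
θ=84°:   branch - wants cross < 0 → take C=(3.1073,-1.3855) (cross=-51.423)
θ=84°: ex = (C−B)/|BC| = (0.4482,-0.8939); ey = (0.8939,0.4482)
θ=84°: P = B + -1.64·ex + -0.92·ey = (-1.1393,5.0318)
θ=296°: B = A + 4.00·(cos296°, sin296°) = (1.7535, -3.5952)
θ=296°: |BD| = 10.8589
θ=296°: circle(B,6.00) ∩ circle(D,9.00): a=3.3574, h=4.9727
θ=296°:   candidates: C₊=(3.2752,2.2086) cross=53.998; C₋=(6.5679,-7.1758) cross=-53.998
θ=296°:   branch - wants cross < 0 → take C=(6.5679,-7.1758) (cross=-53.998)
θ=296°: ex = (C−B)/|BC| = (0.8024,-0.5968); ey = (0.5968,0.8024)
θ=296°: P = B + -1.64·ex + -0.92·ey = (-0.1115,-3.3547)
θ=303°: B = A + 4.00·(cos303°, sin303°) = (2.1786, -3.3547)
θ=303°: |BD| = 10.3786
θ=303°: circle(B,6.00) ∩ circle(D,9.00): a=3.0214, h=5.1838
θ=303°:   candidates: C₊=(3.3622,2.5274) cross=53.800; C₋=(6.7133,-7.2836) cross=-53.800
θ=303°:   branch - wants cross < 0 → take C=(6.7133,-7.2836) (cross=-53.800)
θ=303°: ex = (C−B)/|BC| = (0.7558,-0.6548); ey = (0.6548,0.7558)
θ=303°: P = B + -1.64·ex + -0.92·ey = (0.3366,-2.9761)

θ=84°: -1.14 5.03
θ=296°: -0.11 -3.35
θ=303°: 0.34 -2.98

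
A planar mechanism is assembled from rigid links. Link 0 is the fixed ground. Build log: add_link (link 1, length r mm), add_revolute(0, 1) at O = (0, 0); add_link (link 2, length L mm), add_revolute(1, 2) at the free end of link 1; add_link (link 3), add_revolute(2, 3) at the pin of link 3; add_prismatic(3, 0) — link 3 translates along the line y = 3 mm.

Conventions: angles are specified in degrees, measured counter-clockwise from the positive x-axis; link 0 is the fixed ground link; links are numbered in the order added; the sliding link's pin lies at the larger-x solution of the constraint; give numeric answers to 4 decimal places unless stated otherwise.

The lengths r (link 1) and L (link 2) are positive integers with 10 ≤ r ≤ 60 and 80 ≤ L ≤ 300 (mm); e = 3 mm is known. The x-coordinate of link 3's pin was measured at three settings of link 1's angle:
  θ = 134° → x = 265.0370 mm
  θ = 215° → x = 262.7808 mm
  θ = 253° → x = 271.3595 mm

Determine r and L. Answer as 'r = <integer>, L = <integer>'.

constraint per measurement: (x − r cos θ)² + (r sin θ − e)² = L²
subtracting the θ₁ and θ₂ equations cancels the r² and L² terms:
r = (x₁² − x₂²) / (2[(x₁cos θ₁ + e sin θ₁) − (x₂cos θ₂ + e sin θ₂)]) = 16.9997 → r = 17
L² = (x₁ − r cos θ₁)² + (r sin θ₁ − e)² = 76728.9845 → L = 277.0000 → L = 277
check at θ₃=253°: x = 271.3595 (printed 271.3595) ✓

r = 17, L = 277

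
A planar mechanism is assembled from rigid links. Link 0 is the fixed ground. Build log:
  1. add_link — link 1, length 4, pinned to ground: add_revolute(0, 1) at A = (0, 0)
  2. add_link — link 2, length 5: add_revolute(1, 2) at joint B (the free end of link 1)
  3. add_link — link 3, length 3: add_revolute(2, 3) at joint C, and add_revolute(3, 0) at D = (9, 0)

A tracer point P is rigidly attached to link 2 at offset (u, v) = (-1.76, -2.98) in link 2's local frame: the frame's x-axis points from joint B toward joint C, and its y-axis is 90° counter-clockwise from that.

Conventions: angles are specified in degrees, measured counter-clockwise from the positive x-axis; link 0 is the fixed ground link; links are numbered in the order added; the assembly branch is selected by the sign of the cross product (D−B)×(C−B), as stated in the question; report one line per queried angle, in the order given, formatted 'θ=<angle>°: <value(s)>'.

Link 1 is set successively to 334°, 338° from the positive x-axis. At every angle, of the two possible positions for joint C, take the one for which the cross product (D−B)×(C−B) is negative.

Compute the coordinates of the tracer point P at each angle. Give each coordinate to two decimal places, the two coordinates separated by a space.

A=(0,0), D=(9.00,0)
θ=334°: B = A + 4.00·(cos334°, sin334°) = (3.5952, -1.7535)
θ=334°: |BD| = 5.6822
θ=334°: circle(B,5.00) ∩ circle(D,3.00): a=4.2490, h=2.6355
θ=334°:   candidates: C₊=(6.8235,2.0646) cross=14.976; C₋=(8.4501,-2.9492) cross=-14.976
θ=334°:   branch - wants cross < 0 → take C=(8.4501,-2.9492) (cross=-14.976)
θ=334°: ex = (C−B)/|BC| = (0.9710,-0.2391); ey = (0.2391,0.9710)
θ=334°: P = B + -1.76·ex + -2.98·ey = (1.1736,-4.2261)
θ=338°: B = A + 4.00·(cos338°, sin338°) = (3.7087, -1.4984)
θ=338°: |BD| = 5.4993
θ=338°: circle(B,5.00) ∩ circle(D,3.00): a=4.2044, h=2.7061
θ=338°:   candidates: C₊=(7.0167,2.2509) cross=14.882; C₋=(8.4914,-2.9566) cross=-14.882
θ=338°:   branch - wants cross < 0 → take C=(8.4914,-2.9566) (cross=-14.882)
θ=338°: ex = (C−B)/|BC| = (0.9565,-0.2916); ey = (0.2916,0.9565)
θ=338°: P = B + -1.76·ex + -2.98·ey = (1.1562,-3.8356)

θ=334°: 1.17 -4.23
θ=338°: 1.16 -3.84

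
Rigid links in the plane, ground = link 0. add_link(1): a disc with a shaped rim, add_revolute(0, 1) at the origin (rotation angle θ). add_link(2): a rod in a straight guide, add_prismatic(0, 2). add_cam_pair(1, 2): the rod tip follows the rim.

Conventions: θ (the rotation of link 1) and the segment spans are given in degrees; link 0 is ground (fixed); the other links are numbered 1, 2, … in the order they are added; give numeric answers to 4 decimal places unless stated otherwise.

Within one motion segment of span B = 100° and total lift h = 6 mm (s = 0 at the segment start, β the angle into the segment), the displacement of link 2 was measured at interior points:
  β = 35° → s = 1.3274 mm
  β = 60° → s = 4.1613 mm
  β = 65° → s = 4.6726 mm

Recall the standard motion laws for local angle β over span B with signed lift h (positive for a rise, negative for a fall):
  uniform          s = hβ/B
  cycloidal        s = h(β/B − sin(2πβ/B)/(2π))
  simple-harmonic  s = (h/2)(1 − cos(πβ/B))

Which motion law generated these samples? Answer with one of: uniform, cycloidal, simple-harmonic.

candidates at β/B = r: uniform s = h·r (linear in β); cycloidal s = h·(r − sin(2πr)/(2π)); simple-harmonic s = (h/2)(1 − cos(πr))
β=35°: printed 1.3274 | uniform 2.1000, cycloidal 1.3274, simple-harmonic 1.6380
β=60°: printed 4.1613 | uniform 3.6000, cycloidal 4.1613, simple-harmonic 3.9271
β=65°: printed 4.6726 | uniform 3.9000, cycloidal 4.6726, simple-harmonic 4.3620
only one law matches every sample → cycloidal

cycloidal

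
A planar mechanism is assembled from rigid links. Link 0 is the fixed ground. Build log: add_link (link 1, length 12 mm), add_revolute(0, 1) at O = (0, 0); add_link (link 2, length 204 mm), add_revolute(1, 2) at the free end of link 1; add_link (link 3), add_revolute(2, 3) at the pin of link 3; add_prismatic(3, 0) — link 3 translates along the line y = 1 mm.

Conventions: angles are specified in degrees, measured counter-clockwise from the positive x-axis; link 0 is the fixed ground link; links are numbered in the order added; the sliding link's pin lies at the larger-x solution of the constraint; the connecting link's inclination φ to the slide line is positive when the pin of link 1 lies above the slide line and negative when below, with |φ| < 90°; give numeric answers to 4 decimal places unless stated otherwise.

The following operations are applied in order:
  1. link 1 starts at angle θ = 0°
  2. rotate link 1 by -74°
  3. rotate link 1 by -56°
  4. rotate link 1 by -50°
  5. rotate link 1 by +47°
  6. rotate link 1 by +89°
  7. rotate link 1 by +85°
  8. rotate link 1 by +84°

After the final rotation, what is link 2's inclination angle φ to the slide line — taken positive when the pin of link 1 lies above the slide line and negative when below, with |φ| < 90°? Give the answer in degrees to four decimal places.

geometry: r = 12 mm, L = 204 mm, e = 1 mm; θ starts at 0°
rotate link 1 by -74°: θ ← 0° -74° = -74°
rotate link 1 by -56°: θ ← -74° -56° = -130°
rotate link 1 by -50°: θ ← -130° -50° = -180°
rotate link 1 by +47°: θ ← -180° +47° = -133°
rotate link 1 by +89°: θ ← -133° +89° = -44°
rotate link 1 by +85°: θ ← -44° +85° = 41°
rotate link 1 by +84°: θ ← 41° +84° = 125°
h = r sin θ − e = 9.829825 − 1 = 8.829825
sin φ = h / L = 8.829825 / 204 = 0.04328345
φ = arcsin(0.04328345) = 2.480734°

2.4807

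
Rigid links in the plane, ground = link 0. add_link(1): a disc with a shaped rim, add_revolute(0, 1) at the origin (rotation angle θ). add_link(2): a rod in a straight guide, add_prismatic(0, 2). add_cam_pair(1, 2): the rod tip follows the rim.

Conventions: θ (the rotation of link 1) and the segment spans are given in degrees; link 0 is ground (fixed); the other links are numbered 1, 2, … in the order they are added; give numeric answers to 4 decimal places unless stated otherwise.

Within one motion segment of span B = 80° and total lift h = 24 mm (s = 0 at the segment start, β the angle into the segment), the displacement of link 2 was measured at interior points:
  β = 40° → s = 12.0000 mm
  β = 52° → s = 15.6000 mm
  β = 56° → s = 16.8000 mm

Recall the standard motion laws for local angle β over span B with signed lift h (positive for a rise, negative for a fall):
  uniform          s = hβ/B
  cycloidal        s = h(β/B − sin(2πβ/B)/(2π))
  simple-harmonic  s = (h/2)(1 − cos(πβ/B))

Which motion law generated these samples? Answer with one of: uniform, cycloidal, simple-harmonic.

candidates at β/B = r: uniform s = h·r (linear in β); cycloidal s = h·(r − sin(2πr)/(2π)); simple-harmonic s = (h/2)(1 − cos(πr))
β=40°: printed 12.0000 | uniform 12.0000, cycloidal 12.0000, simple-harmonic 12.0000
β=52°: printed 15.6000 | uniform 15.6000, cycloidal 18.6902, simple-harmonic 17.4479
β=56°: printed 16.8000 | uniform 16.8000, cycloidal 20.4328, simple-harmonic 19.0534
only one law matches every sample → uniform

uniform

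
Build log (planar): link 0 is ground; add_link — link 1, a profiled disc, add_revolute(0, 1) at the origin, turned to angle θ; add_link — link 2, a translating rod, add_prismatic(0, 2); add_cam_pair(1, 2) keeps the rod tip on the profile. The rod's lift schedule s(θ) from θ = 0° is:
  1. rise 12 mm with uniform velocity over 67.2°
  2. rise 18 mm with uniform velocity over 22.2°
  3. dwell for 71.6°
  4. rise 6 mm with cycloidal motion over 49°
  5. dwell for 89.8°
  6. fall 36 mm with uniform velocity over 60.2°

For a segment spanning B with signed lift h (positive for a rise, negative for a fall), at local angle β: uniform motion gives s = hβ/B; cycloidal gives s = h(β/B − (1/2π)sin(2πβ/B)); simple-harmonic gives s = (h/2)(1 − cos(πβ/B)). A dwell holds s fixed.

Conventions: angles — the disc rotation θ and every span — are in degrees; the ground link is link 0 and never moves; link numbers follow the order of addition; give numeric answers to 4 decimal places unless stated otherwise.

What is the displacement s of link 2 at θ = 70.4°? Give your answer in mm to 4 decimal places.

seg 1 [0°–67.2°] uniform, h=12: full span → s += 12 → s = 12.0000
seg 2 [67.2°–89.4°] uniform, h=18: θ=70.4° here. β=3.2, B=22.2. 18·3.2/22.2 = 2.5946 → s = 14.5946

14.5946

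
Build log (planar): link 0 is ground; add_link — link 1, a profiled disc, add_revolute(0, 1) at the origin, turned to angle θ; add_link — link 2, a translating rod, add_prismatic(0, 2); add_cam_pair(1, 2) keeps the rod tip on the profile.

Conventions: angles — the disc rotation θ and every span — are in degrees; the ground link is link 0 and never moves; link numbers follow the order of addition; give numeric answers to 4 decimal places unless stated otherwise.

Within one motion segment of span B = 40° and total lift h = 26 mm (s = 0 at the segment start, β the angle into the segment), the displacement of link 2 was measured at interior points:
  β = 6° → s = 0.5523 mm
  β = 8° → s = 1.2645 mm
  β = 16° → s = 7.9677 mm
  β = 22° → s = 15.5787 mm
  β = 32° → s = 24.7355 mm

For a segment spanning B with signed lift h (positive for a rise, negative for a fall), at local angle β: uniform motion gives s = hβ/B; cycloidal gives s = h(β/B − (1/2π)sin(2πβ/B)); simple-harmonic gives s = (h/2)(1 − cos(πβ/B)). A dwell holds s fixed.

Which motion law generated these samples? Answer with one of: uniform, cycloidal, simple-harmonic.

candidates at β/B = r: uniform s = h·r (linear in β); cycloidal s = h·(r − sin(2πr)/(2π)); simple-harmonic s = (h/2)(1 − cos(πr))
β=6°: printed 0.5523 | uniform 3.9000, cycloidal 0.5523, simple-harmonic 1.4169
β=8°: printed 1.2645 | uniform 5.2000, cycloidal 1.2645, simple-harmonic 2.4828
β=16°: printed 7.9677 | uniform 10.4000, cycloidal 7.9677, simple-harmonic 8.9828
β=22°: printed 15.5787 | uniform 14.3000, cycloidal 15.5787, simple-harmonic 15.0336
β=32°: printed 24.7355 | uniform 20.8000, cycloidal 24.7355, simple-harmonic 23.5172
only one law matches every sample → cycloidal

cycloidal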